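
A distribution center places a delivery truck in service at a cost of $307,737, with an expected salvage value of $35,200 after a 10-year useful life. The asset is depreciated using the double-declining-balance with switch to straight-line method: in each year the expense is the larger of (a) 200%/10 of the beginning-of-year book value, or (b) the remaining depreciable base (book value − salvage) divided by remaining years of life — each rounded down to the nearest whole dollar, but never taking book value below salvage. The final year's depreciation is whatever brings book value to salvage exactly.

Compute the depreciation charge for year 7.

$16,134

Depreciable base = $307,737 − $35,200 = $272,537.
Year 1: DB = ⌊$307,737 × 200%/10⌋ = $61,547; SL = ⌊$272,537/10⌋ = $27,253 → take DB $61,547. Book value $246,190.
Year 2: DB = ⌊$246,190 × 200%/10⌋ = $49,238; SL = ⌊$210,990/9⌋ = $23,443 → take DB $49,238. Book value $196,952.
Year 3: DB = ⌊$196,952 × 200%/10⌋ = $39,390; SL = ⌊$161,752/8⌋ = $20,219 → take DB $39,390. Book value $157,562.
Year 4: DB = ⌊$157,562 × 200%/10⌋ = $31,512; SL = ⌊$122,362/7⌋ = $17,480 → take DB $31,512. Book value $126,050.
Year 5: DB = ⌊$126,050 × 200%/10⌋ = $25,210; SL = ⌊$90,850/6⌋ = $15,141 → take DB $25,210. Book value $100,840.
Year 6: DB = ⌊$100,840 × 200%/10⌋ = $20,168; SL = ⌊$65,640/5⌋ = $13,128 → take DB $20,168. Book value $80,672.
Year 7: DB = ⌊$80,672 × 200%/10⌋ = $16,134; SL = ⌊$45,472/4⌋ = $11,368 → take DB $16,134. Book value $64,538.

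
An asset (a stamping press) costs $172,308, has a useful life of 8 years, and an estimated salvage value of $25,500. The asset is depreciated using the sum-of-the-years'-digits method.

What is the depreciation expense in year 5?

$16,312

Depreciable base = $172,308 − $25,500 = $146,808.
Sum of the years' digits = 8+7+6+5+4+3+2+1 = 36.
Year 1: $146,808 × 8/36 = $32,624. Book value $139,684.
Year 2: $146,808 × 7/36 = $28,546. Book value $111,138.
Year 3: $146,808 × 6/36 = $24,468. Book value $86,670.
Year 4: $146,808 × 5/36 = $20,390. Book value $66,280.
Year 5: $146,808 × 4/36 = $16,312. Book value $49,968.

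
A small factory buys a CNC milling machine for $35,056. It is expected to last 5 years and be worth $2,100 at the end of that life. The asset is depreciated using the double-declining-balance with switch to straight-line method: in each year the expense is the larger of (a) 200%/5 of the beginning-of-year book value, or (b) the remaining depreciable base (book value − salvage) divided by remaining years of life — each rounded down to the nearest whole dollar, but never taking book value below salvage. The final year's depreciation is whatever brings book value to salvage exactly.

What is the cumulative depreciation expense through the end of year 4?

$30,512

Depreciable base = $35,056 − $2,100 = $32,956.
Year 1: DB = ⌊$35,056 × 200%/5⌋ = $14,022; SL = ⌊$32,956/5⌋ = $6,591 → take DB $14,022. Book value $21,034.
Year 2: DB = ⌊$21,034 × 200%/5⌋ = $8,413; SL = ⌊$18,934/4⌋ = $4,733 → take DB $8,413. Book value $12,621.
Year 3: DB = ⌊$12,621 × 200%/5⌋ = $5,048; SL = ⌊$10,521/3⌋ = $3,507 → take DB $5,048. Book value $7,573.
Year 4: DB = ⌊$7,573 × 200%/5⌋ = $3,029; SL = ⌊$5,473/2⌋ = $2,736 → take DB $3,029. Book value $4,544.
Accumulated through year 4 = $35,056 − $4,544 = $30,512.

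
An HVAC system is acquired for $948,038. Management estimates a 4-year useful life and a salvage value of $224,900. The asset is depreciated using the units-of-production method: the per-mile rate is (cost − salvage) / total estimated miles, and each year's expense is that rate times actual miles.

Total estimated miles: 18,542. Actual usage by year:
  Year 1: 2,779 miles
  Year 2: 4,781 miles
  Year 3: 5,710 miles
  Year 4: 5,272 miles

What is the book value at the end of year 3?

Depreciable base = $948,038 − $224,900 = $723,138.
Rate = $723,138 / 18,542 miles = $39 per mile.
Year 1: 2,779 × $39 = $108,381. Book value $839,657.
Year 2: 4,781 × $39 = $186,459. Book value $653,198.
Year 3: 5,710 × $39 = $222,690. Book value $430,508.

$430,508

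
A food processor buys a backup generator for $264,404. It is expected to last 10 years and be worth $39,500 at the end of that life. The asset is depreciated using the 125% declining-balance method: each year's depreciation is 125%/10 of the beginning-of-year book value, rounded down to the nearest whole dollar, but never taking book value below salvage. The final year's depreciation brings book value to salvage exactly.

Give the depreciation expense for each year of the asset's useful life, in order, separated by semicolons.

Depreciable base = $264,404 − $39,500 = $224,904.
Year 1: ⌊$264,404 × 125%/10⌋ = $33,050. Book value $231,354.
Year 2: ⌊$231,354 × 125%/10⌋ = $28,919. Book value $202,435.
Year 3: ⌊$202,435 × 125%/10⌋ = $25,304. Book value $177,131.
Year 4: ⌊$177,131 × 125%/10⌋ = $22,141. Book value $154,990.
Year 5: ⌊$154,990 × 125%/10⌋ = $19,373. Book value $135,617.
Year 6: ⌊$135,617 × 125%/10⌋ = $16,952. Book value $118,665.
Year 7: ⌊$118,665 × 125%/10⌋ = $14,833. Book value $103,832.
Year 8: ⌊$103,832 × 125%/10⌋ = $12,979. Book value $90,853.
Year 9: ⌊$90,853 × 125%/10⌋ = $11,356. Book value $79,497.
Year 10 (final): $79,497 − $39,500 = $39,997. Book value $39,500.

$33,050; $28,919; $25,304; $22,141; $19,373; $16,952; $14,833; $12,979; $11,356; $39,997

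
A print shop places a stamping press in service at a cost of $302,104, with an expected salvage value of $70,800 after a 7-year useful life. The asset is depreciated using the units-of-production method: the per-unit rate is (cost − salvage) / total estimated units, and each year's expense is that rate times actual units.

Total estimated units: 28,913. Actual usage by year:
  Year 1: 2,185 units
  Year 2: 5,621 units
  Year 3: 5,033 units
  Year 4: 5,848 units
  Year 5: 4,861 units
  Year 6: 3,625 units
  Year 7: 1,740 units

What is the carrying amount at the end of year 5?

$113,720

Depreciable base = $302,104 − $70,800 = $231,304.
Rate = $231,304 / 28,913 units = $8 per unit.
Year 1: 2,185 × $8 = $17,480. Book value $284,624.
Year 2: 5,621 × $8 = $44,968. Book value $239,656.
Year 3: 5,033 × $8 = $40,264. Book value $199,392.
Year 4: 5,848 × $8 = $46,784. Book value $152,608.
Year 5: 4,861 × $8 = $38,888. Book value $113,720.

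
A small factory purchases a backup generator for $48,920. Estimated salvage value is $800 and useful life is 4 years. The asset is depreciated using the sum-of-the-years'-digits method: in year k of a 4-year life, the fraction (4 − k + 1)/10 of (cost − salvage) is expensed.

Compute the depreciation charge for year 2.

$14,436

Depreciable base = $48,920 − $800 = $48,120.
Sum of the years' digits = 4+3+2+1 = 10.
Year 1: $48,120 × 4/10 = $19,248. Book value $29,672.
Year 2: $48,120 × 3/10 = $14,436. Book value $15,236.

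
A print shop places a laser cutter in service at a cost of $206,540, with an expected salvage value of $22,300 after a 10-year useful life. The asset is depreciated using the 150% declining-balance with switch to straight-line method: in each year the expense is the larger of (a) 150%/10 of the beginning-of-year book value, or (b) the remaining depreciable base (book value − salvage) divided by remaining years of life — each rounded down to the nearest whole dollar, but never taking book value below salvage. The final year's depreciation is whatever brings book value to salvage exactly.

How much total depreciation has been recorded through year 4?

$98,723

Depreciable base = $206,540 − $22,300 = $184,240.
Year 1: DB = ⌊$206,540 × 150%/10⌋ = $30,981; SL = ⌊$184,240/10⌋ = $18,424 → take DB $30,981. Book value $175,559.
Year 2: DB = ⌊$175,559 × 150%/10⌋ = $26,333; SL = ⌊$153,259/9⌋ = $17,028 → take DB $26,333. Book value $149,226.
Year 3: DB = ⌊$149,226 × 150%/10⌋ = $22,383; SL = ⌊$126,926/8⌋ = $15,865 → take DB $22,383. Book value $126,843.
Year 4: DB = ⌊$126,843 × 150%/10⌋ = $19,026; SL = ⌊$104,543/7⌋ = $14,934 → take DB $19,026. Book value $107,817.
Accumulated through year 4 = $206,540 − $107,817 = $98,723.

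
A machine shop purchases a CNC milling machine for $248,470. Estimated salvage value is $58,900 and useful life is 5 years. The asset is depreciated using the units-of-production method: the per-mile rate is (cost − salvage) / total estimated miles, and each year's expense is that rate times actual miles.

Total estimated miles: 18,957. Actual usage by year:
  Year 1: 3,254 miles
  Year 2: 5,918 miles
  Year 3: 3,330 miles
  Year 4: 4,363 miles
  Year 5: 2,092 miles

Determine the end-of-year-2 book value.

$156,750

Depreciable base = $248,470 − $58,900 = $189,570.
Rate = $189,570 / 18,957 miles = $10 per mile.
Year 1: 3,254 × $10 = $32,540. Book value $215,930.
Year 2: 5,918 × $10 = $59,180. Book value $156,750.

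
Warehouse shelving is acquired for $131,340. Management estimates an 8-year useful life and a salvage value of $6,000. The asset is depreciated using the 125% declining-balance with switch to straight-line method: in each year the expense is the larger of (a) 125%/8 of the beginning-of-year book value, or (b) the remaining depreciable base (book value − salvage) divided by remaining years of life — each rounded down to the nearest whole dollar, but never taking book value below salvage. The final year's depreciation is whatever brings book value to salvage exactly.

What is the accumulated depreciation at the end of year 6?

$96,182

Depreciable base = $131,340 − $6,000 = $125,340.
Year 1: DB = ⌊$131,340 × 125%/8⌋ = $20,521; SL = ⌊$125,340/8⌋ = $15,667 → take DB $20,521. Book value $110,819.
Year 2: DB = ⌊$110,819 × 125%/8⌋ = $17,315; SL = ⌊$104,819/7⌋ = $14,974 → take DB $17,315. Book value $93,504.
Year 3: DB = ⌊$93,504 × 125%/8⌋ = $14,610; SL = ⌊$87,504/6⌋ = $14,584 → take DB $14,610. Book value $78,894.
Year 4: DB = ⌊$78,894 × 125%/8⌋ = $12,327; SL = ⌊$72,894/5⌋ = $14,578 → take SL $14,578. Book value $64,316.
Year 5: DB = ⌊$64,316 × 125%/8⌋ = $10,049; SL = ⌊$58,316/4⌋ = $14,579 → take SL $14,579. Book value $49,737.
Year 6: DB = ⌊$49,737 × 125%/8⌋ = $7,771; SL = ⌊$43,737/3⌋ = $14,579 → take SL $14,579. Book value $35,158.
Accumulated through year 6 = $131,340 − $35,158 = $96,182.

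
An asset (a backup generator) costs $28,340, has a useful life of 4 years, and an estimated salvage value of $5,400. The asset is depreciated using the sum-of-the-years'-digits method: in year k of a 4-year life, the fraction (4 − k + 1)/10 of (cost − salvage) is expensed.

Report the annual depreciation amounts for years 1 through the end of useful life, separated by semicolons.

$9,176; $6,882; $4,588; $2,294

Depreciable base = $28,340 − $5,400 = $22,940.
Sum of the years' digits = 4+3+2+1 = 10.
Year 1: $22,940 × 4/10 = $9,176. Book value $19,164.
Year 2: $22,940 × 3/10 = $6,882. Book value $12,282.
Year 3: $22,940 × 2/10 = $4,588. Book value $7,694.
Year 4: $22,940 × 1/10 = $2,294. Book value $5,400.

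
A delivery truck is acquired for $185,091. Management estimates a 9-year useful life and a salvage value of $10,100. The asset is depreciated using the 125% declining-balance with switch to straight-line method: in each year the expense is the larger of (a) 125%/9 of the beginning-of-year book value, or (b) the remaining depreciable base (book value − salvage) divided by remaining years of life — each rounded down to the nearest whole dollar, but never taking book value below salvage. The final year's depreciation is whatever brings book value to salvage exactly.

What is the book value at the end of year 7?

Depreciable base = $185,091 − $10,100 = $174,991.
Year 1: DB = ⌊$185,091 × 125%/9⌋ = $25,707; SL = ⌊$174,991/9⌋ = $19,443 → take DB $25,707. Book value $159,384.
Year 2: DB = ⌊$159,384 × 125%/9⌋ = $22,136; SL = ⌊$149,284/8⌋ = $18,660 → take DB $22,136. Book value $137,248.
Year 3: DB = ⌊$137,248 × 125%/9⌋ = $19,062; SL = ⌊$127,148/7⌋ = $18,164 → take DB $19,062. Book value $118,186.
Year 4: DB = ⌊$118,186 × 125%/9⌋ = $16,414; SL = ⌊$108,086/6⌋ = $18,014 → take SL $18,014. Book value $100,172.
Year 5: DB = ⌊$100,172 × 125%/9⌋ = $13,912; SL = ⌊$90,072/5⌋ = $18,014 → take SL $18,014. Book value $82,158.
Year 6: DB = ⌊$82,158 × 125%/9⌋ = $11,410; SL = ⌊$72,058/4⌋ = $18,014 → take SL $18,014. Book value $64,144.
Year 7: DB = ⌊$64,144 × 125%/9⌋ = $8,908; SL = ⌊$54,044/3⌋ = $18,014 → take SL $18,014. Book value $46,130.

$46,130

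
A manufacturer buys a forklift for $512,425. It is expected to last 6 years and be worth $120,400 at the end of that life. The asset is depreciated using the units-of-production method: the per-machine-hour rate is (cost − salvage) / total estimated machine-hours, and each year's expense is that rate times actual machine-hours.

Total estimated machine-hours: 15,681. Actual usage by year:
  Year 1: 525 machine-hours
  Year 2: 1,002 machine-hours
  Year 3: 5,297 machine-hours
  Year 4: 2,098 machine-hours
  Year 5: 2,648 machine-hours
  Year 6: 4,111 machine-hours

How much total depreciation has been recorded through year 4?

$223,050

Depreciable base = $512,425 − $120,400 = $392,025.
Rate = $392,025 / 15,681 machine-hours = $25 per machine-hour.
Year 1: 525 × $25 = $13,125. Book value $499,300.
Year 2: 1,002 × $25 = $25,050. Book value $474,250.
Year 3: 5,297 × $25 = $132,425. Book value $341,825.
Year 4: 2,098 × $25 = $52,450. Book value $289,375.
Accumulated through year 4 = $512,425 − $289,375 = $223,050.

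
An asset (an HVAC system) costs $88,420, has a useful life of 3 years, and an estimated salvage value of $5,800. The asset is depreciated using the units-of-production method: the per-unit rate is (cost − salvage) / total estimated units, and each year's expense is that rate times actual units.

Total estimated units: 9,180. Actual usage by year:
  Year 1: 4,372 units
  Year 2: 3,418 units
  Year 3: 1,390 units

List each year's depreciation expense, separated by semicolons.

Depreciable base = $88,420 − $5,800 = $82,620.
Rate = $82,620 / 9,180 units = $9 per unit.
Year 1: 4,372 × $9 = $39,348. Book value $49,072.
Year 2: 3,418 × $9 = $30,762. Book value $18,310.
Year 3: 1,390 × $9 = $12,510. Book value $5,800.

$39,348; $30,762; $12,510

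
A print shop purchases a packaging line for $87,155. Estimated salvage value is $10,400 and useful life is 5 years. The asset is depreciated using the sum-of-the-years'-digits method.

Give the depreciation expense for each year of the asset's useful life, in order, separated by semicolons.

$25,585; $20,468; $15,351; $10,234; $5,117

Depreciable base = $87,155 − $10,400 = $76,755.
Sum of the years' digits = 5+4+3+2+1 = 15.
Year 1: $76,755 × 5/15 = $25,585. Book value $61,570.
Year 2: $76,755 × 4/15 = $20,468. Book value $41,102.
Year 3: $76,755 × 3/15 = $15,351. Book value $25,751.
Year 4: $76,755 × 2/15 = $10,234. Book value $15,517.
Year 5: $76,755 × 1/15 = $5,117. Book value $10,400.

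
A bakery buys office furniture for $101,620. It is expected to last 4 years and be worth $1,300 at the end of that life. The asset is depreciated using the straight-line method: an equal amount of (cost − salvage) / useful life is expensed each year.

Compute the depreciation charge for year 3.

Depreciable base = $101,620 − $1,300 = $100,320.
Annual expense = $100,320 / 4 = $25,080.

$25,080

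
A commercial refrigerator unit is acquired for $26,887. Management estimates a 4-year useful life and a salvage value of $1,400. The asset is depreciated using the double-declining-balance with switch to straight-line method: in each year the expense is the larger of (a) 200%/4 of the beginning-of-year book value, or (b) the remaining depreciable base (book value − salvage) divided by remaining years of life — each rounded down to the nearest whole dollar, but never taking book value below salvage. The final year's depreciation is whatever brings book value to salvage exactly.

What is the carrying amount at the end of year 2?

$6,722

Depreciable base = $26,887 − $1,400 = $25,487.
Year 1: DB = ⌊$26,887 × 200%/4⌋ = $13,443; SL = ⌊$25,487/4⌋ = $6,371 → take DB $13,443. Book value $13,444.
Year 2: DB = ⌊$13,444 × 200%/4⌋ = $6,722; SL = ⌊$12,044/3⌋ = $4,014 → take DB $6,722. Book value $6,722.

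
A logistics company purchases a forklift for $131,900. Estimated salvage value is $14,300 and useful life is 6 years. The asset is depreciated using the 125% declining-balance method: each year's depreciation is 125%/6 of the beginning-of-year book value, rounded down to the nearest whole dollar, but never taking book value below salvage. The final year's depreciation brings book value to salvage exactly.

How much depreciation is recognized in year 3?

$17,222

Depreciable base = $131,900 − $14,300 = $117,600.
Year 1: ⌊$131,900 × 125%/6⌋ = $27,479. Book value $104,421.
Year 2: ⌊$104,421 × 125%/6⌋ = $21,754. Book value $82,667.
Year 3: ⌊$82,667 × 125%/6⌋ = $17,222. Book value $65,445.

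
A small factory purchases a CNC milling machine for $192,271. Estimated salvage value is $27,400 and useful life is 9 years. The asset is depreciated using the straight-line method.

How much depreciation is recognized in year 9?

$18,319

Depreciable base = $192,271 − $27,400 = $164,871.
Annual expense = $164,871 / 9 = $18,319.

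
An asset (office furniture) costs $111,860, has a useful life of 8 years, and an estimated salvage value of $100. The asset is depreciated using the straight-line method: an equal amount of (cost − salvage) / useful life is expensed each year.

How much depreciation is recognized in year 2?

Depreciable base = $111,860 − $100 = $111,760.
Annual expense = $111,760 / 8 = $13,970.

$13,970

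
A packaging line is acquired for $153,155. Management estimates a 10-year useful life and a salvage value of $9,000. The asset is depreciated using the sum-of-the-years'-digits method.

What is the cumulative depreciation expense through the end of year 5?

Depreciable base = $153,155 − $9,000 = $144,155.
Sum of the years' digits = 10+9+8+7+6+5+4+3+2+1 = 55.
Year 1: $144,155 × 10/55 = $26,210. Book value $126,945.
Year 2: $144,155 × 9/55 = $23,589. Book value $103,356.
Year 3: $144,155 × 8/55 = $20,968. Book value $82,388.
Year 4: $144,155 × 7/55 = $18,347. Book value $64,041.
Year 5: $144,155 × 6/55 = $15,726. Book value $48,315.
Accumulated through year 5 = $153,155 − $48,315 = $104,840.

$104,840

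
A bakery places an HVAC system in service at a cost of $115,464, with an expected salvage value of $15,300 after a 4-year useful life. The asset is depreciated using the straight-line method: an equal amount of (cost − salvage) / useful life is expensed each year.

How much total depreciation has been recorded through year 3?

Depreciable base = $115,464 − $15,300 = $100,164.
Annual expense = $100,164 / 4 = $25,041.
End of year 1: book value $90,423.
End of year 2: book value $65,382.
End of year 3: book value $40,341.
Accumulated through year 3 = $115,464 − $40,341 = $75,123.

$75,123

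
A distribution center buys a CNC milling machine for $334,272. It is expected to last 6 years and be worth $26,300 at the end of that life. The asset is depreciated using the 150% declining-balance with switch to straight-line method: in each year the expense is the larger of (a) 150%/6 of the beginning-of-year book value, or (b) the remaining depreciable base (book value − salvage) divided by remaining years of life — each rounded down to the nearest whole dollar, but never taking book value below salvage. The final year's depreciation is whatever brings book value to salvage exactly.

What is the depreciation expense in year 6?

Depreciable base = $334,272 − $26,300 = $307,972.
Year 1: DB = ⌊$334,272 × 150%/6⌋ = $83,568; SL = ⌊$307,972/6⌋ = $51,328 → take DB $83,568. Book value $250,704.
Year 2: DB = ⌊$250,704 × 150%/6⌋ = $62,676; SL = ⌊$224,404/5⌋ = $44,880 → take DB $62,676. Book value $188,028.
Year 3: DB = ⌊$188,028 × 150%/6⌋ = $47,007; SL = ⌊$161,728/4⌋ = $40,432 → take DB $47,007. Book value $141,021.
Year 4: DB = ⌊$141,021 × 150%/6⌋ = $35,255; SL = ⌊$114,721/3⌋ = $38,240 → take SL $38,240. Book value $102,781.
Year 5: DB = ⌊$102,781 × 150%/6⌋ = $25,695; SL = ⌊$76,481/2⌋ = $38,240 → take SL $38,240. Book value $64,541.
Year 6 (final): $64,541 − $26,300 = $38,241. Book value $26,300.

$38,241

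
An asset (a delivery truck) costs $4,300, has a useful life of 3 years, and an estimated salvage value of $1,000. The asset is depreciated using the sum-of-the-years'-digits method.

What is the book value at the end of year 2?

$1,550

Depreciable base = $4,300 − $1,000 = $3,300.
Sum of the years' digits = 3+2+1 = 6.
Year 1: $3,300 × 3/6 = $1,650. Book value $2,650.
Year 2: $3,300 × 2/6 = $1,100. Book value $1,550.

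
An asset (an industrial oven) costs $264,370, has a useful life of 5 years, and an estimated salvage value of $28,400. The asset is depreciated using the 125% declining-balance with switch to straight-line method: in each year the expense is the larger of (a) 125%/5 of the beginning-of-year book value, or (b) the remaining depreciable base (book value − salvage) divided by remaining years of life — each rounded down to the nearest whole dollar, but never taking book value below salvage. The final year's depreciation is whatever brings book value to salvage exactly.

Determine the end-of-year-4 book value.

Depreciable base = $264,370 − $28,400 = $235,970.
Year 1: DB = ⌊$264,370 × 125%/5⌋ = $66,092; SL = ⌊$235,970/5⌋ = $47,194 → take DB $66,092. Book value $198,278.
Year 2: DB = ⌊$198,278 × 125%/5⌋ = $49,569; SL = ⌊$169,878/4⌋ = $42,469 → take DB $49,569. Book value $148,709.
Year 3: DB = ⌊$148,709 × 125%/5⌋ = $37,177; SL = ⌊$120,309/3⌋ = $40,103 → take SL $40,103. Book value $108,606.
Year 4: DB = ⌊$108,606 × 125%/5⌋ = $27,151; SL = ⌊$80,206/2⌋ = $40,103 → take SL $40,103. Book value $68,503.

$68,503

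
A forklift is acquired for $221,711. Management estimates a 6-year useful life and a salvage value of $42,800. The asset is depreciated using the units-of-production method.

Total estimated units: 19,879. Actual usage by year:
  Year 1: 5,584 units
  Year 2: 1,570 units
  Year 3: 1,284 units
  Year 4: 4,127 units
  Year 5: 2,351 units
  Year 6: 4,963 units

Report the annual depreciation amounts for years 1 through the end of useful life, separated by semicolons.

$50,256; $14,130; $11,556; $37,143; $21,159; $44,667

Depreciable base = $221,711 − $42,800 = $178,911.
Rate = $178,911 / 19,879 units = $9 per unit.
Year 1: 5,584 × $9 = $50,256. Book value $171,455.
Year 2: 1,570 × $9 = $14,130. Book value $157,325.
Year 3: 1,284 × $9 = $11,556. Book value $145,769.
Year 4: 4,127 × $9 = $37,143. Book value $108,626.
Year 5: 2,351 × $9 = $21,159. Book value $87,467.
Year 6: 4,963 × $9 = $44,667. Book value $42,800.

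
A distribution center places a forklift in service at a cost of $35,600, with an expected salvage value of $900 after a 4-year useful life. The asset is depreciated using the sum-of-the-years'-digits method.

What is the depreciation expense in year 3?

$6,940

Depreciable base = $35,600 − $900 = $34,700.
Sum of the years' digits = 4+3+2+1 = 10.
Year 1: $34,700 × 4/10 = $13,880. Book value $21,720.
Year 2: $34,700 × 3/10 = $10,410. Book value $11,310.
Year 3: $34,700 × 2/10 = $6,940. Book value $4,370.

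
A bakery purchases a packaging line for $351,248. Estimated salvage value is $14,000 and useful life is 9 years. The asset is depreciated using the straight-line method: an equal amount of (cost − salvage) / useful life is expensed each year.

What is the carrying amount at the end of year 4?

$201,360

Depreciable base = $351,248 − $14,000 = $337,248.
Annual expense = $337,248 / 9 = $37,472.
End of year 1: book value $313,776.
End of year 2: book value $276,304.
End of year 3: book value $238,832.
End of year 4: book value $201,360.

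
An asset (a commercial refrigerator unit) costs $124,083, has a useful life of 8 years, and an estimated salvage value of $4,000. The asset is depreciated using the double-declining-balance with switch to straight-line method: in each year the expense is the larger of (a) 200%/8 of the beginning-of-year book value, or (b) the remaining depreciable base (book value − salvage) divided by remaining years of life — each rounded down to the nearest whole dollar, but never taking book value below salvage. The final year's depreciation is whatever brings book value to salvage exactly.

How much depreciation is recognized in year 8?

$8,483

Depreciable base = $124,083 − $4,000 = $120,083.
Year 1: DB = ⌊$124,083 × 200%/8⌋ = $31,020; SL = ⌊$120,083/8⌋ = $15,010 → take DB $31,020. Book value $93,063.
Year 2: DB = ⌊$93,063 × 200%/8⌋ = $23,265; SL = ⌊$89,063/7⌋ = $12,723 → take DB $23,265. Book value $69,798.
Year 3: DB = ⌊$69,798 × 200%/8⌋ = $17,449; SL = ⌊$65,798/6⌋ = $10,966 → take DB $17,449. Book value $52,349.
Year 4: DB = ⌊$52,349 × 200%/8⌋ = $13,087; SL = ⌊$48,349/5⌋ = $9,669 → take DB $13,087. Book value $39,262.
Year 5: DB = ⌊$39,262 × 200%/8⌋ = $9,815; SL = ⌊$35,262/4⌋ = $8,815 → take DB $9,815. Book value $29,447.
Year 6: DB = ⌊$29,447 × 200%/8⌋ = $7,361; SL = ⌊$25,447/3⌋ = $8,482 → take SL $8,482. Book value $20,965.
Year 7: DB = ⌊$20,965 × 200%/8⌋ = $5,241; SL = ⌊$16,965/2⌋ = $8,482 → take SL $8,482. Book value $12,483.
Year 8 (final): $12,483 − $4,000 = $8,483. Book value $4,000.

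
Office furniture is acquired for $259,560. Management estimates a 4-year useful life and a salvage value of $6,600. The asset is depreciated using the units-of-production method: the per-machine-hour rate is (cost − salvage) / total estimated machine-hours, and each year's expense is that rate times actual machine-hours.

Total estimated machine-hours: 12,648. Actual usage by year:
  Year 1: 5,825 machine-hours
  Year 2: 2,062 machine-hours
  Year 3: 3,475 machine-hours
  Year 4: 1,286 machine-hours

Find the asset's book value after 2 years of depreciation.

Depreciable base = $259,560 − $6,600 = $252,960.
Rate = $252,960 / 12,648 machine-hours = $20 per machine-hour.
Year 1: 5,825 × $20 = $116,500. Book value $143,060.
Year 2: 2,062 × $20 = $41,240. Book value $101,820.

$101,820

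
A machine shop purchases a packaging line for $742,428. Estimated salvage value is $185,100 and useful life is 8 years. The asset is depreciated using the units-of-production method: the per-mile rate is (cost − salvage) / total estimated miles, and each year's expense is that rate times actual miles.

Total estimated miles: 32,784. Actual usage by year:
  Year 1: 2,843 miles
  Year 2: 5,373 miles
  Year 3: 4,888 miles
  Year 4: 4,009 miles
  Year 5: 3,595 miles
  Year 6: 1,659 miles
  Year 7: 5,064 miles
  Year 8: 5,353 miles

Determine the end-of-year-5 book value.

Depreciable base = $742,428 − $185,100 = $557,328.
Rate = $557,328 / 32,784 miles = $17 per mile.
Year 1: 2,843 × $17 = $48,331. Book value $694,097.
Year 2: 5,373 × $17 = $91,341. Book value $602,756.
Year 3: 4,888 × $17 = $83,096. Book value $519,660.
Year 4: 4,009 × $17 = $68,153. Book value $451,507.
Year 5: 3,595 × $17 = $61,115. Book value $390,392.

$390,392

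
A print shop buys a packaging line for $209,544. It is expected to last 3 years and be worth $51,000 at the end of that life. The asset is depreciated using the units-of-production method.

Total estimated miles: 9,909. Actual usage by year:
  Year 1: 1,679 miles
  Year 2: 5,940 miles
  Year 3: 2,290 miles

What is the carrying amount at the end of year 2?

$87,640

Depreciable base = $209,544 − $51,000 = $158,544.
Rate = $158,544 / 9,909 miles = $16 per mile.
Year 1: 1,679 × $16 = $26,864. Book value $182,680.
Year 2: 5,940 × $16 = $95,040. Book value $87,640.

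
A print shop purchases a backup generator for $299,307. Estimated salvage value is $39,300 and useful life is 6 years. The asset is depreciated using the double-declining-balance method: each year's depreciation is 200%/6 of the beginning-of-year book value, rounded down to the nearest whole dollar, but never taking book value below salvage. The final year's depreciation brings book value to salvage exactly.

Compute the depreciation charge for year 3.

$44,342

Depreciable base = $299,307 − $39,300 = $260,007.
Year 1: ⌊$299,307 × 200%/6⌋ = $99,769. Book value $199,538.
Year 2: ⌊$199,538 × 200%/6⌋ = $66,512. Book value $133,026.
Year 3: ⌊$133,026 × 200%/6⌋ = $44,342. Book value $88,684.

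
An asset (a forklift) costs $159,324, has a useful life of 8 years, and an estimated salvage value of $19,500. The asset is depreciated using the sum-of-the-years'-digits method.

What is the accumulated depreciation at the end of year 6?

Depreciable base = $159,324 − $19,500 = $139,824.
Sum of the years' digits = 8+7+6+5+4+3+2+1 = 36.
Year 1: $139,824 × 8/36 = $31,072. Book value $128,252.
Year 2: $139,824 × 7/36 = $27,188. Book value $101,064.
Year 3: $139,824 × 6/36 = $23,304. Book value $77,760.
Year 4: $139,824 × 5/36 = $19,420. Book value $58,340.
Year 5: $139,824 × 4/36 = $15,536. Book value $42,804.
Year 6: $139,824 × 3/36 = $11,652. Book value $31,152.
Accumulated through year 6 = $159,324 − $31,152 = $128,172.

$128,172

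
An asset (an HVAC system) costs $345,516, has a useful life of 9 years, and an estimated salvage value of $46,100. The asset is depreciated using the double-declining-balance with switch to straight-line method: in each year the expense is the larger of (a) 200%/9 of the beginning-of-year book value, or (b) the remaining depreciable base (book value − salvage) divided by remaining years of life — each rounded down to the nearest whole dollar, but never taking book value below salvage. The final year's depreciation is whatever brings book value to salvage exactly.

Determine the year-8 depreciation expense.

Depreciable base = $345,516 − $46,100 = $299,416.
Year 1: DB = ⌊$345,516 × 200%/9⌋ = $76,781; SL = ⌊$299,416/9⌋ = $33,268 → take DB $76,781. Book value $268,735.
Year 2: DB = ⌊$268,735 × 200%/9⌋ = $59,718; SL = ⌊$222,635/8⌋ = $27,829 → take DB $59,718. Book value $209,017.
Year 3: DB = ⌊$209,017 × 200%/9⌋ = $46,448; SL = ⌊$162,917/7⌋ = $23,273 → take DB $46,448. Book value $162,569.
Year 4: DB = ⌊$162,569 × 200%/9⌋ = $36,126; SL = ⌊$116,469/6⌋ = $19,411 → take DB $36,126. Book value $126,443.
Year 5: DB = ⌊$126,443 × 200%/9⌋ = $28,098; SL = ⌊$80,343/5⌋ = $16,068 → take DB $28,098. Book value $98,345.
Year 6: DB = ⌊$98,345 × 200%/9⌋ = $21,854; SL = ⌊$52,245/4⌋ = $13,061 → take DB $21,854. Book value $76,491.
Year 7: DB = ⌊$76,491 × 200%/9⌋ = $16,998; SL = ⌊$30,391/3⌋ = $10,130 → take DB $16,998. Book value $59,493.
Year 8: DB = ⌊$59,493 × 200%/9⌋ = $13,220; SL = ⌊$13,393/2⌋ = $6,696 → take DB $13,220. Book value $46,273.

$13,220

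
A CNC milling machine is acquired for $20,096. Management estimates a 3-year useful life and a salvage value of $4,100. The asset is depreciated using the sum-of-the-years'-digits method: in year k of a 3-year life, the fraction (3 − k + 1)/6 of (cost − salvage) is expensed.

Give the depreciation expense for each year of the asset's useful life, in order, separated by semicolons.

Depreciable base = $20,096 − $4,100 = $15,996.
Sum of the years' digits = 3+2+1 = 6.
Year 1: $15,996 × 3/6 = $7,998. Book value $12,098.
Year 2: $15,996 × 2/6 = $5,332. Book value $6,766.
Year 3: $15,996 × 1/6 = $2,666. Book value $4,100.

$7,998; $5,332; $2,666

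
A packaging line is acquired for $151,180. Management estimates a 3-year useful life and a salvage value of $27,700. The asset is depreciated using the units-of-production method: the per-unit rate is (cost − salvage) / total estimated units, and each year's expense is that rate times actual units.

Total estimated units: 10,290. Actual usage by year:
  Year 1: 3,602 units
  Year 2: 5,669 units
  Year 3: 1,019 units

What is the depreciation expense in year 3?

Depreciable base = $151,180 − $27,700 = $123,480.
Rate = $123,480 / 10,290 units = $12 per unit.
Year 1: 3,602 × $12 = $43,224. Book value $107,956.
Year 2: 5,669 × $12 = $68,028. Book value $39,928.
Year 3: 1,019 × $12 = $12,228. Book value $27,700.

$12,228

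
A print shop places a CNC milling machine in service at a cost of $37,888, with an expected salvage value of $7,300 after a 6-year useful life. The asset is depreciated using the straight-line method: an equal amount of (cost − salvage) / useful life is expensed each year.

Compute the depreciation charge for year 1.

Depreciable base = $37,888 − $7,300 = $30,588.
Annual expense = $30,588 / 6 = $5,098.

$5,098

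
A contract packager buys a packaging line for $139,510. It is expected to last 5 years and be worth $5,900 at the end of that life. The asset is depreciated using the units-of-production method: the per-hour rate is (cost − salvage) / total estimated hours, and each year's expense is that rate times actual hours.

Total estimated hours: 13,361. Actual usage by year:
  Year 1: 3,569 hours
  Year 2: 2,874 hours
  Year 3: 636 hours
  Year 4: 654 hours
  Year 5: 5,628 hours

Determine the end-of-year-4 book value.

$62,180

Depreciable base = $139,510 − $5,900 = $133,610.
Rate = $133,610 / 13,361 hours = $10 per hour.
Year 1: 3,569 × $10 = $35,690. Book value $103,820.
Year 2: 2,874 × $10 = $28,740. Book value $75,080.
Year 3: 636 × $10 = $6,360. Book value $68,720.
Year 4: 654 × $10 = $6,540. Book value $62,180.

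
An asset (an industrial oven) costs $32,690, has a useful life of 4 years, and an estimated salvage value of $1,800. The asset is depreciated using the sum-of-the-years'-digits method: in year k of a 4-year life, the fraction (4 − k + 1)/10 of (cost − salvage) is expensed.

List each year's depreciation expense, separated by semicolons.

$12,356; $9,267; $6,178; $3,089

Depreciable base = $32,690 − $1,800 = $30,890.
Sum of the years' digits = 4+3+2+1 = 10.
Year 1: $30,890 × 4/10 = $12,356. Book value $20,334.
Year 2: $30,890 × 3/10 = $9,267. Book value $11,067.
Year 3: $30,890 × 2/10 = $6,178. Book value $4,889.
Year 4: $30,890 × 1/10 = $3,089. Book value $1,800.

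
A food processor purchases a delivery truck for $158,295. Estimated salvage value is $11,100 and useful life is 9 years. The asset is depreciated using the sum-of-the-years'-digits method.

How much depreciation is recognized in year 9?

Depreciable base = $158,295 − $11,100 = $147,195.
Sum of the years' digits = 9+8+7+6+5+4+3+2+1 = 45.
Year 1: $147,195 × 9/45 = $29,439. Book value $128,856.
Year 2: $147,195 × 8/45 = $26,168. Book value $102,688.
Year 3: $147,195 × 7/45 = $22,897. Book value $79,791.
Year 4: $147,195 × 6/45 = $19,626. Book value $60,165.
Year 5: $147,195 × 5/45 = $16,355. Book value $43,810.
Year 6: $147,195 × 4/45 = $13,084. Book value $30,726.
Year 7: $147,195 × 3/45 = $9,813. Book value $20,913.
Year 8: $147,195 × 2/45 = $6,542. Book value $14,371.
Year 9: $147,195 × 1/45 = $3,271. Book value $11,100.

$3,271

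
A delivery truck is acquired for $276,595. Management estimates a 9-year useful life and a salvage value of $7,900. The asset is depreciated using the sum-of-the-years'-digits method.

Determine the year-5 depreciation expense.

Depreciable base = $276,595 − $7,900 = $268,695.
Sum of the years' digits = 9+8+7+6+5+4+3+2+1 = 45.
Year 1: $268,695 × 9/45 = $53,739. Book value $222,856.
Year 2: $268,695 × 8/45 = $47,768. Book value $175,088.
Year 3: $268,695 × 7/45 = $41,797. Book value $133,291.
Year 4: $268,695 × 6/45 = $35,826. Book value $97,465.
Year 5: $268,695 × 5/45 = $29,855. Book value $67,610.

$29,855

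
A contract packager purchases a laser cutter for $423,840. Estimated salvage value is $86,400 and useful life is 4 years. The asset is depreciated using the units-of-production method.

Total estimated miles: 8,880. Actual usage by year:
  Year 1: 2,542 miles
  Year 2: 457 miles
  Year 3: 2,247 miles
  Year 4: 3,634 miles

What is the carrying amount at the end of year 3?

$224,492

Depreciable base = $423,840 − $86,400 = $337,440.
Rate = $337,440 / 8,880 miles = $38 per mile.
Year 1: 2,542 × $38 = $96,596. Book value $327,244.
Year 2: 457 × $38 = $17,366. Book value $309,878.
Year 3: 2,247 × $38 = $85,386. Book value $224,492.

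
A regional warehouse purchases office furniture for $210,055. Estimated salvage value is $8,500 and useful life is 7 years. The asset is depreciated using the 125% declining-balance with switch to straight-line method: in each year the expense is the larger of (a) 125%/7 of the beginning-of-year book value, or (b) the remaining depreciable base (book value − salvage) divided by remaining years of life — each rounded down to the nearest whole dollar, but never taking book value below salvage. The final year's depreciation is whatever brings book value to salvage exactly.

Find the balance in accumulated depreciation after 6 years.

$174,908

Depreciable base = $210,055 − $8,500 = $201,555.
Year 1: DB = ⌊$210,055 × 125%/7⌋ = $37,509; SL = ⌊$201,555/7⌋ = $28,793 → take DB $37,509. Book value $172,546.
Year 2: DB = ⌊$172,546 × 125%/7⌋ = $30,811; SL = ⌊$164,046/6⌋ = $27,341 → take DB $30,811. Book value $141,735.
Year 3: DB = ⌊$141,735 × 125%/7⌋ = $25,309; SL = ⌊$133,235/5⌋ = $26,647 → take SL $26,647. Book value $115,088.
Year 4: DB = ⌊$115,088 × 125%/7⌋ = $20,551; SL = ⌊$106,588/4⌋ = $26,647 → take SL $26,647. Book value $88,441.
Year 5: DB = ⌊$88,441 × 125%/7⌋ = $15,793; SL = ⌊$79,941/3⌋ = $26,647 → take SL $26,647. Book value $61,794.
Year 6: DB = ⌊$61,794 × 125%/7⌋ = $11,034; SL = ⌊$53,294/2⌋ = $26,647 → take SL $26,647. Book value $35,147.
Accumulated through year 6 = $210,055 − $35,147 = $174,908.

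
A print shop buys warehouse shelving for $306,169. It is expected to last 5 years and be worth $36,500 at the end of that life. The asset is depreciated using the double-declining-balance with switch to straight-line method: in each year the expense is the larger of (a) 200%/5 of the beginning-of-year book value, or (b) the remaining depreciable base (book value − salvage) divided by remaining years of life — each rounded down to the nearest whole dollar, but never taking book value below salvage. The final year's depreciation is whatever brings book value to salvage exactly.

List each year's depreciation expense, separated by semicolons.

Depreciable base = $306,169 − $36,500 = $269,669.
Year 1: DB = ⌊$306,169 × 200%/5⌋ = $122,467; SL = ⌊$269,669/5⌋ = $53,933 → take DB $122,467. Book value $183,702.
Year 2: DB = ⌊$183,702 × 200%/5⌋ = $73,480; SL = ⌊$147,202/4⌋ = $36,800 → take DB $73,480. Book value $110,222.
Year 3: DB = ⌊$110,222 × 200%/5⌋ = $44,088; SL = ⌊$73,722/3⌋ = $24,574 → take DB $44,088. Book value $66,134.
Year 4: DB = ⌊$66,134 × 200%/5⌋ = $26,453; SL = ⌊$29,634/2⌋ = $14,817 → take DB $26,453. Book value $39,681.
Year 5 (final): $39,681 − $36,500 = $3,181. Book value $36,500.

$122,467; $73,480; $44,088; $26,453; $3,181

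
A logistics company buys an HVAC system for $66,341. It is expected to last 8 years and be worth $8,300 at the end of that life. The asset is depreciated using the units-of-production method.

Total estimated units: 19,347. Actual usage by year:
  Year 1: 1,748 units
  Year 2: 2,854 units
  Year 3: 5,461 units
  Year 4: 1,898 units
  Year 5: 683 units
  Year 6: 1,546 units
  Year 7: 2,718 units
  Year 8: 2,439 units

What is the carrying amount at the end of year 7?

$15,617

Depreciable base = $66,341 − $8,300 = $58,041.
Rate = $58,041 / 19,347 units = $3 per unit.
Year 1: 1,748 × $3 = $5,244. Book value $61,097.
Year 2: 2,854 × $3 = $8,562. Book value $52,535.
Year 3: 5,461 × $3 = $16,383. Book value $36,152.
Year 4: 1,898 × $3 = $5,694. Book value $30,458.
Year 5: 683 × $3 = $2,049. Book value $28,409.
Year 6: 1,546 × $3 = $4,638. Book value $23,771.
Year 7: 2,718 × $3 = $8,154. Book value $15,617.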